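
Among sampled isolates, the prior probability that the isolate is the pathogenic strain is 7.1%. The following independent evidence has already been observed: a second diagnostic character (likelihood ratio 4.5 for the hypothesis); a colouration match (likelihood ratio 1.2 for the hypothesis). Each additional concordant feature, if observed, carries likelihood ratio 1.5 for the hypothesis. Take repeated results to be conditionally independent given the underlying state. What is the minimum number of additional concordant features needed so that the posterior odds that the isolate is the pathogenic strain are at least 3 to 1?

Prior odds = 0.071/0.929 = 71/929.
Combined Bayes factor of the evidence already in hand = 4.5 × 1.2 = 5.4.
Odds after that evidence = (71/929) × 5.4 = 1917/4645.
Target odds = 3.
Need 1.5ⁿ ≥ 3 ÷ (1917/4645) = 4645/639.
1.5⁴ = 5.0625 falls short of 4645/639 but 1.5⁵ = 7.59375 reaches it, so n = 5.

5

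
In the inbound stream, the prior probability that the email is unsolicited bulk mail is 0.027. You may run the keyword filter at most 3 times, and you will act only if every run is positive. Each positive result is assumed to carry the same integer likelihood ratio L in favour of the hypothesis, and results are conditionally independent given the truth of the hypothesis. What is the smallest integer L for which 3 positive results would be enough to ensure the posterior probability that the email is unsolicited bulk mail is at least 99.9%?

Prior odds = 0.027/0.973 = 27/973.
Target odds = 0.999/0.001 = 999.
Need L³ ≥ 999 ÷ (27/973) = 36001.
33³ = 35937 < 36001 ≤ 39304 = 34³, so L = 34.

34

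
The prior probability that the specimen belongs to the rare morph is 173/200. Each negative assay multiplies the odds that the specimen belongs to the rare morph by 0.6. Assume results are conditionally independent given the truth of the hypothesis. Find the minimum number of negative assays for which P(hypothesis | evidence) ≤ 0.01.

Prior odds = 0.865/0.135 = 173/27.
Likelihood ratio per negative assay = 0.6.
Target odds: 0.01 ÷ 0.99 = 1/99.
Require 0.6ⁿ ≤ 1/99 ÷ (173/27) = 3/1903.
0.6¹² = 531441/244140625 is still above 3/1903 but 0.6¹³ ≈0.00130607 is at or below it, so n = 13.

13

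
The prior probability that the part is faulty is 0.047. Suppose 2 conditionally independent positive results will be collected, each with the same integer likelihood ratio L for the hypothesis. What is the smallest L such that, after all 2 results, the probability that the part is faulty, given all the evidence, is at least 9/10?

Prior odds = 0.047/0.953 = 47/953.
Target odds = 0.9/0.1 = 9.
Need L² ≥ 9 ÷ (47/953) = 8577/47.
13² = 169 < 8577/47 ≤ 196 = 14², so L = 14.

14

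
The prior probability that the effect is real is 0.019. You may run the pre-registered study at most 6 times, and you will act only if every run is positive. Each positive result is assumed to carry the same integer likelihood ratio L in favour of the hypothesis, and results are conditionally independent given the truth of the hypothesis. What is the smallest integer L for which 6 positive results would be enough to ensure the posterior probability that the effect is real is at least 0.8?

3

Prior odds = 0.019/0.981 = 19/981.
Target odds = 0.8/0.2 = 4.
Need L⁶ ≥ 4 ÷ (19/981) = 3924/19.
2⁶ = 64 < 3924/19 ≤ 729 = 3⁶, so L = 3.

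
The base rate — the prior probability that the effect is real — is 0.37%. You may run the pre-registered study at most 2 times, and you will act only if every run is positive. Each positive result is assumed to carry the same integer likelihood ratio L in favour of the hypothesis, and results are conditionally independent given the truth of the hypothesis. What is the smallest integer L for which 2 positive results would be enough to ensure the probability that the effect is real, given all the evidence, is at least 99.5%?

Prior odds = 0.0037/0.9963 = 37/9963.
Target odds = 0.995/0.005 = 199.
Need L² ≥ 199 ÷ (37/9963) = 1982637/37.
231² = 53361 < 1982637/37 ≤ 53824 = 232², so L = 232.

232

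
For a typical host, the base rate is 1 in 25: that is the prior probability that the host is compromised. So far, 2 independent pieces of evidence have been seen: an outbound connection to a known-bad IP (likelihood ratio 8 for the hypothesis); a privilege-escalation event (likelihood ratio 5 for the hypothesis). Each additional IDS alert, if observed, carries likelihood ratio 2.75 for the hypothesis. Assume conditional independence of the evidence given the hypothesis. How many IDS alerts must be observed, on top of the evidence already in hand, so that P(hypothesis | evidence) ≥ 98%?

Prior odds = 0.04/0.96 = 1/24.
Combined Bayes factor of the evidence already in hand = 8 × 5 = 40.
Odds after that evidence = (1/24) × 40 = 5/3.
Target odds = 0.98/0.02 = 49.
Need 2.75ⁿ ≥ 49 ÷ (5/3) = 29.4.
2.75³ = 20.796875 falls short of 29.4 but 2.75⁴ = 57.19140625 reaches it, so n = 4.

4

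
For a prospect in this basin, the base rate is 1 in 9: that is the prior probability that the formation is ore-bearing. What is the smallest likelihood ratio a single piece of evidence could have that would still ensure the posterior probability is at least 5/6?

Prior odds = (1/9)/(8/9) = 0.125.
Target odds = (5/6)/(1/6) = 5.
Required Bayes factor = 5 ÷ 0.125 = 40.

40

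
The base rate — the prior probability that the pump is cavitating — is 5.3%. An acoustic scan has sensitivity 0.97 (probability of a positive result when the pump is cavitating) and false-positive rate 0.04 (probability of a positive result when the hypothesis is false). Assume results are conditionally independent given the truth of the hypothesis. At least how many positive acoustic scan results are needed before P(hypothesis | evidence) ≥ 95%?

2

Prior odds: 0.053 ÷ 0.947 = 53/947.
Likelihood ratio of a positive result = 0.97/0.04 = 24.25.
Target posterior odds = 0.95/0.05 = 19.
Need (53/947) × 24.25ⁿ ≥ 19, i.e. 24.25ⁿ ≥ 17993/53.
24.25¹ = 24.25 falls short of 17993/53 but 24.25² = 588.0625 reaches it, so n = 2.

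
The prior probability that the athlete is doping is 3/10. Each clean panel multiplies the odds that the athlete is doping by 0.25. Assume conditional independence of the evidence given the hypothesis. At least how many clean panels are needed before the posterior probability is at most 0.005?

4

Prior odds: 0.3 ÷ 0.7 = 3/7.
Likelihood ratio per clean panel = 0.25.
Target odds: 0.005 ÷ 0.995 = 1/199.
Require 0.25ⁿ ≤ 1/199 ÷ (3/7) = 7/597.
0.25³ = 0.015625 is still above 7/597 but 0.25⁴ = 0.00390625 is at or below it, so n = 4.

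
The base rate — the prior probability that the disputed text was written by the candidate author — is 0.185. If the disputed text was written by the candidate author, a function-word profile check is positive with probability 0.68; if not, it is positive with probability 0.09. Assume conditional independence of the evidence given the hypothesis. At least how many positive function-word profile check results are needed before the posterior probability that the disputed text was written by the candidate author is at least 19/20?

Prior odds = 0.185/0.815 = 37/163.
Likelihood ratio of a positive = 0.68/0.09 = 68/9.
Target posterior odds = 0.95/0.05 = 19.
Need (37/163) × (68/9)ⁿ ≥ 19, i.e. (68/9)ⁿ ≥ 3097/37.
(68/9)² = 4624/81 falls short of 3097/37 but (68/9)³ = 314432/729 reaches it, so n = 3.

3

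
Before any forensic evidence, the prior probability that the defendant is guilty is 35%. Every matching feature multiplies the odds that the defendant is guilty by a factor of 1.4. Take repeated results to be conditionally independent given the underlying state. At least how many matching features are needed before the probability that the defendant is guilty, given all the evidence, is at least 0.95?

Prior odds = 0.35/0.65 = 7/13.
Likelihood ratio per matching feature = 1.4.
Target odds: 0.95 ÷ 0.05 = 19.
Need (7/13) × 1.4ⁿ ≥ 19, i.e. 1.4ⁿ ≥ 247/7.
1.4¹⁰ = 282475249/9765625 falls short of 247/7 but 1.4¹¹ ≈40.4957 reaches it, so n = 11.

11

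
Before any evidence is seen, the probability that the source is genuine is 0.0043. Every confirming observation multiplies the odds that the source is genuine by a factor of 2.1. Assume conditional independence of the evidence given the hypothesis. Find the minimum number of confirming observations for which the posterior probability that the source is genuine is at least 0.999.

Prior odds = 0.0043/0.9957 = 43/9957.
Likelihood ratio per confirming observation = 2.1.
Target odds: 0.999 ÷ 0.001 = 999.
Need (43/9957) × 2.1ⁿ ≥ 999, i.e. 2.1ⁿ ≥ 9947043/43.
2.1¹⁶ ≈143057 falls short of 9947043/43 but 2.1¹⁷ ≈300419 reaches it, so n = 17.

17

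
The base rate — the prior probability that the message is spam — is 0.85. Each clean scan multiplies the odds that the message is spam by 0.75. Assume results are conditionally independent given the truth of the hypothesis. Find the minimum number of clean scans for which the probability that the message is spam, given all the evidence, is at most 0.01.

23

Prior odds = 0.85/0.15 = 17/3.
Likelihood ratio per clean scan = 0.75.
Target odds: 0.01 ÷ 0.99 = 1/99.
Require 0.75ⁿ ≤ 1/99 ÷ (17/3) = 1/561.
0.75²² ≈0.00178381 is still above 1/561 but 0.75²³ ≈0.00133786 is at or below it, so n = 23.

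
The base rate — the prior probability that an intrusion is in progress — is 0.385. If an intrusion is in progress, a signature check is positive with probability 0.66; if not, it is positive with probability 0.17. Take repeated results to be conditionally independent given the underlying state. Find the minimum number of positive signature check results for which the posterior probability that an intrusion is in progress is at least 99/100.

Prior odds: 0.385 ÷ 0.615 = 77/123.
Likelihood ratio of a positive = 0.66/0.17 = 66/17.
Target odds: 0.99 ÷ 0.01 = 99.
Need (77/123) × (66/17)ⁿ ≥ 99, i.e. (66/17)ⁿ ≥ 1107/7.
(66/17)³ = 287496/4913 falls short of 1107/7 but (66/17)⁴ = 18974736/83521 reaches it, so n = 4.

4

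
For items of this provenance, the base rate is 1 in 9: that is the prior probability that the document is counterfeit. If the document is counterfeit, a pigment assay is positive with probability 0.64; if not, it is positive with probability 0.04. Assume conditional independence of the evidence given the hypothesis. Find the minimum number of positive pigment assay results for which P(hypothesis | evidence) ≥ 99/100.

Prior odds: (1/9) ÷ (8/9) = 0.125.
Likelihood ratio of a positive = 0.64/0.04 = 16.
Target posterior odds = 0.99/0.01 = 99.
Require 16ⁿ ≥ 99 ÷ 0.125 = 792.
16² = 256 falls short of 792 but 16³ = 4096 reaches it, so n = 3.

3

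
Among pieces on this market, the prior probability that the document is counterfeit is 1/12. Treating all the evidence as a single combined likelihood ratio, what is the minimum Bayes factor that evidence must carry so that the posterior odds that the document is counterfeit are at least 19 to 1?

Prior odds = (1/12)/(11/12) = 1/11.
Target odds = 19.
Required Bayes factor = 19 ÷ (1/11) = 209.

209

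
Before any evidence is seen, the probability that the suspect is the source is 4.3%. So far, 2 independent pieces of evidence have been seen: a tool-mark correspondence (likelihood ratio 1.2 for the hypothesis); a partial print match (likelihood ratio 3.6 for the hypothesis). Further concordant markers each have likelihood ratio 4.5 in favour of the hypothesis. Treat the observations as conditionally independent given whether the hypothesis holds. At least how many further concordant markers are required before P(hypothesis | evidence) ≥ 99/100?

5

Prior odds = 0.043/0.957 = 43/957.
Combined Bayes factor of the evidence already in hand = 1.2 × 3.6 = 4.32.
Odds after that evidence = (43/957) × 4.32 = 1548/7975.
Target odds = 0.99/0.01 = 99.
Need 4.5ⁿ ≥ 99 ÷ (1548/7975) = 87725/172.
4.5⁴ = 410.0625 falls short of 87725/172 but 4.5⁵ = 1845.28125 reaches it, so n = 5.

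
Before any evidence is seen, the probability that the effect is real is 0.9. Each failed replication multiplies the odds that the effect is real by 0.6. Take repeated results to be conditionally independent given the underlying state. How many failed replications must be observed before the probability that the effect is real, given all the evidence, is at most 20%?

Prior odds = 0.9/0.1 = 9.
Likelihood ratio per failed replication = 0.6.
Target posterior odds = 0.2/0.8 = 0.25.
Need 9 × 0.6ⁿ ≤ 0.25, i.e. 0.6ⁿ ≤ 1/36.
0.6⁷ = 2187/78125 is still above 1/36 but 0.6⁸ = 6561/390625 is at or below it, so n = 8.

8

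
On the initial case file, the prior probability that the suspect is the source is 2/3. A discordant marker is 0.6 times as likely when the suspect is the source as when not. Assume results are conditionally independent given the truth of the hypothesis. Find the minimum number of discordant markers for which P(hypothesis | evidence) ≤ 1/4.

Prior odds = (2/3)/(1/3) = 2.
Likelihood ratio per discordant marker = 0.6.
Target posterior odds = 0.25/0.75 = 1/3.
Require 0.6ⁿ ≤ 1/3 ÷ 2 = 1/6.
0.6³ = 0.216 is still above 1/6 but 0.6⁴ = 0.1296 is at or below it, so n = 4.

4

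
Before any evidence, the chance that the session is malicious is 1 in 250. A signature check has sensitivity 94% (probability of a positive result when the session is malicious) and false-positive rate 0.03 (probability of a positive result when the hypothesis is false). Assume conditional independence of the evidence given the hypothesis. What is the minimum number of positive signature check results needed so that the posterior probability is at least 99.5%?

4

Prior odds = 0.004/0.996 = 1/249.
Likelihood ratio of a positive result = 0.94/0.03 = 94/3.
Target odds: 0.995 ÷ 0.005 = 199.
Need (1/249) × (94/3)ⁿ ≥ 199, i.e. (94/3)ⁿ ≥ 49551.
(94/3)³ = 830584/27 falls short of 49551 but (94/3)⁴ = 78074896/81 reaches it, so n = 4.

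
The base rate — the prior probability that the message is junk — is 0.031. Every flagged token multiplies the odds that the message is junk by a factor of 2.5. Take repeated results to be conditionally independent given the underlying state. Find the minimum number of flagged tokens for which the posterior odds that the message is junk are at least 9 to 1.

7

Prior odds = 0.031/0.969 = 31/969.
Likelihood ratio per flagged token = 2.5.
Target odds = 9.
Require 2.5ⁿ ≥ 9 ÷ (31/969) = 8721/31.
2.5⁶ = 244.140625 falls short of 8721/31 but 2.5⁷ = 610.3515625 reaches it, so n = 7.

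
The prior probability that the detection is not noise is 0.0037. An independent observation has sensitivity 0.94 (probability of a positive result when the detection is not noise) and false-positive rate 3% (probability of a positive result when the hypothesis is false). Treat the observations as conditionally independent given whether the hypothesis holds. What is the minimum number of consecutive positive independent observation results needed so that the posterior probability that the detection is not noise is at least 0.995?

Prior odds: 0.0037 ÷ 0.9963 = 37/9963.
Likelihood ratio of a positive result = 0.94/0.03 = 94/3.
Target odds: 0.995 ÷ 0.005 = 199.
Need (37/9963) × (94/3)ⁿ ≥ 199, i.e. (94/3)ⁿ ≥ 1982637/37.
(94/3)³ = 830584/27 falls short of 1982637/37 but (94/3)⁴ = 78074896/81 reaches it, so n = 4.

4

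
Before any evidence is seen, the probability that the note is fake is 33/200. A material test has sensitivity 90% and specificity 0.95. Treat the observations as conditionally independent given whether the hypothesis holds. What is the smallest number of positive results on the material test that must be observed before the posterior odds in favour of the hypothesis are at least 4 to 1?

2

Prior odds = 0.165/0.835 = 33/167.
False-positive rate = 1 − 0.95 = 0.05; likelihood ratio of a positive = 0.9/0.05 = 18.
Target odds = 4.
Require 18ⁿ ≥ 4 ÷ (33/167) = 668/33.
18¹ = 18 falls short of 668/33 but 18² = 324 reaches it, so n = 2.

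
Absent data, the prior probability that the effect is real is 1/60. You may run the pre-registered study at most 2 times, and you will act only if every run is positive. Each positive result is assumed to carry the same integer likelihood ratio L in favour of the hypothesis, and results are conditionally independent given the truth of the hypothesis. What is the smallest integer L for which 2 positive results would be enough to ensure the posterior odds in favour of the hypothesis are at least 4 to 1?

Prior odds = (1/60)/(59/60) = 1/59.
Target odds = 4.
Need L² ≥ 4 ÷ (1/59) = 236.
15² = 225 < 236 ≤ 256 = 16², so L = 16.

16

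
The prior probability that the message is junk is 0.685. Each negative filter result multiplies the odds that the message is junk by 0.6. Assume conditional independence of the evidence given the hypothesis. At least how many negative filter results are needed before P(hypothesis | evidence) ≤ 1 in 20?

8

Prior odds = 0.685/0.315 = 137/63.
Likelihood ratio per negative filter result = 0.6.
Target posterior odds = 0.05/0.95 = 1/19.
Need (137/63) × 0.6ⁿ ≤ 1/19, i.e. 0.6ⁿ ≤ 63/2603.
0.6⁷ = 2187/78125 is still above 63/2603 but 0.6⁸ = 6561/390625 is at or below it, so n = 8.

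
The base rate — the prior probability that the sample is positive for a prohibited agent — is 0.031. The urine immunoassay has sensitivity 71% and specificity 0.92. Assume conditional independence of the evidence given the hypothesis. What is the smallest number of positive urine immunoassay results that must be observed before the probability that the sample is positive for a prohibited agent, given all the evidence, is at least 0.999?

Prior odds = 0.031/0.969 = 31/969.
False-positive rate = 1 − 0.92 = 0.08; likelihood ratio of a positive = 0.71/0.08 = 8.875.
Target odds: 0.999 ÷ 0.001 = 999.
Need (31/969) × 8.875ⁿ ≥ 999, i.e. 8.875ⁿ ≥ 968031/31.
8.875⁴ = 25411681/4096 falls short of 968031/31 but 8.875⁵ ≈55060.7 reaches it, so n = 5.

5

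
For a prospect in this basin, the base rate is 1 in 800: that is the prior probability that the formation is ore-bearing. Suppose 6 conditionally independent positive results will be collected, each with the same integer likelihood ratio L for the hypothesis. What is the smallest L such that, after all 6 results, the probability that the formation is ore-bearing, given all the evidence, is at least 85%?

Prior odds = 0.00125/0.99875 = 1/799.
Target odds = 0.85/0.15 = 17/3.
Need L⁶ ≥ 17/3 ÷ (1/799) = 13583/3.
4⁶ = 4096 < 13583/3 ≤ 15625 = 5⁶, so L = 5.

5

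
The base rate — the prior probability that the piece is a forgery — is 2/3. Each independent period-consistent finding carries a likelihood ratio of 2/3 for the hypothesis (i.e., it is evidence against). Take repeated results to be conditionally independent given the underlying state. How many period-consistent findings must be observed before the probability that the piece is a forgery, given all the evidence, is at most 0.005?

Prior odds: (2/3) ÷ (1/3) = 2.
Likelihood ratio per period-consistent finding = 2/3.
Target posterior odds = 0.005/0.995 = 1/199.
Need 2 × (2/3)ⁿ ≤ 1/199, i.e. (2/3)ⁿ ≤ 1/398.
(2/3)¹⁴ = 16384/4782969 is still above 1/398 but (2/3)¹⁵ = 32768/14348907 is at or below it, so n = 15.

15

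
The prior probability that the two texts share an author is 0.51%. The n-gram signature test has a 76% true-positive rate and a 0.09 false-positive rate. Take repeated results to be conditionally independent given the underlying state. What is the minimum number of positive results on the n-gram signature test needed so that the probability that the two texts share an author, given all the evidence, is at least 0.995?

5

Prior odds: 0.0051 ÷ 0.9949 = 51/9949.
Likelihood ratio of a positive result = 0.76/0.09 = 76/9.
Target odds: 0.995 ÷ 0.005 = 199.
Need (51/9949) × (76/9)ⁿ ≥ 199, i.e. (76/9)ⁿ ≥ 1979851/51.
(76/9)⁴ = 33362176/6561 falls short of 1979851/51 but (76/9)⁵ ≈42939.3 reaches it, so n = 5.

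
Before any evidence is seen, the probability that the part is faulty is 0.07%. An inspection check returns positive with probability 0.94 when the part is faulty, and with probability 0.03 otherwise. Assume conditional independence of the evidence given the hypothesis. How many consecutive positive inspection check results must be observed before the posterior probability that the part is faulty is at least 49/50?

Prior odds: 0.0007 ÷ 0.9993 = 7/9993.
Likelihood ratio of a positive result = 0.94/0.03 = 94/3.
Target odds: 0.98 ÷ 0.02 = 49.
Need (7/9993) × (94/3)ⁿ ≥ 49, i.e. (94/3)ⁿ ≥ 69951.
(94/3)³ = 830584/27 falls short of 69951 but (94/3)⁴ = 78074896/81 reaches it, so n = 4.

4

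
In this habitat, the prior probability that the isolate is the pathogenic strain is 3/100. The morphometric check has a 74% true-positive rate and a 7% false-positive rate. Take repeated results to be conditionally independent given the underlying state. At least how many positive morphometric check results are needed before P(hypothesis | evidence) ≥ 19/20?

3

Prior odds = 0.03/0.97 = 3/97.
Likelihood ratio of a positive result = 0.74/0.07 = 74/7.
Target odds: 0.95 ÷ 0.05 = 19.
Need (3/97) × (74/7)ⁿ ≥ 19, i.e. (74/7)ⁿ ≥ 1843/3.
(74/7)² = 5476/49 falls short of 1843/3 but (74/7)³ = 405224/343 reaches it, so n = 3.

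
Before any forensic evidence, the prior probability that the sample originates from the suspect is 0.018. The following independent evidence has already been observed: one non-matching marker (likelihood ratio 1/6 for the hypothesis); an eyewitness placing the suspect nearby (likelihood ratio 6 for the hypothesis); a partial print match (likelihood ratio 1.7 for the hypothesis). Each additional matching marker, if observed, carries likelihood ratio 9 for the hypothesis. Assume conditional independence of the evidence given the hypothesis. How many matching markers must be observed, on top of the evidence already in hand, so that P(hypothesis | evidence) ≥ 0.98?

Prior odds = 0.018/0.982 = 9/491.
Combined Bayes factor of the evidence already in hand = (1/6) × 6 × 1.7 = 1.7.
Odds after that evidence = (9/491) × 1.7 = 153/4910.
Target odds = 0.98/0.02 = 49.
Need 9ⁿ ≥ 49 ÷ (153/4910) = 240590/153.
9³ = 729 falls short of 240590/153 but 9⁴ = 6561 reaches it, so n = 4.

4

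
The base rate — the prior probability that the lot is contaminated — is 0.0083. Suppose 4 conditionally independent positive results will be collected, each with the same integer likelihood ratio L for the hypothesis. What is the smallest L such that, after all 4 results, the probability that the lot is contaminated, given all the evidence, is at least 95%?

7

Prior odds = 0.0083/0.9917 = 83/9917.
Target odds = 0.95/0.05 = 19.
Need L⁴ ≥ 19 ÷ (83/9917) = 188423/83.
6⁴ = 1296 < 188423/83 ≤ 2401 = 7⁴, so L = 7.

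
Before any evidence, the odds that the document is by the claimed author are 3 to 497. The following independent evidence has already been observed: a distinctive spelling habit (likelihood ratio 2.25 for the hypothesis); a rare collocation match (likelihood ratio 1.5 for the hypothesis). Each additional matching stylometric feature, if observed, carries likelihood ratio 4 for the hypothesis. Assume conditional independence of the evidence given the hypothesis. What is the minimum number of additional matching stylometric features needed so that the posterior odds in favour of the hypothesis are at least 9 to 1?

5

Prior odds = 3/497.
Combined Bayes factor of the evidence already in hand = 2.25 × 1.5 = 3.375.
Odds after that evidence = (3/497) × 3.375 = 81/3976.
Target odds = 9.
Need 4ⁿ ≥ 9 ÷ (81/3976) = 3976/9.
4⁴ = 256 falls short of 3976/9 but 4⁵ = 1024 reaches it, so n = 5.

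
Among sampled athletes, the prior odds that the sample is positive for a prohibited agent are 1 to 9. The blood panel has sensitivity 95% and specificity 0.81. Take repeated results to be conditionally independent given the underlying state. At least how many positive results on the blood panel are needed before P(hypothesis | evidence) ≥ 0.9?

Prior odds = 1/9.
False-positive rate = 1 − 0.81 = 0.19; likelihood ratio of a positive = 0.95/0.19 = 5.
Target posterior odds = 0.9/0.1 = 9.
Require 5ⁿ ≥ 9 ÷ (1/9) = 81.
5² = 25 falls short of 81 but 5³ = 125 reaches it, so n = 3.

3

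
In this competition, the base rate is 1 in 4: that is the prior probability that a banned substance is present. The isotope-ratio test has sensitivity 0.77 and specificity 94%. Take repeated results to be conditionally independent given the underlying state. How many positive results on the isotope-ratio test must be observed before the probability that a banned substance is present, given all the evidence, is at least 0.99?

3

Prior odds: 0.25 ÷ 0.75 = 1/3.
False-positive rate = 1 − 0.94 = 0.06; likelihood ratio of a positive = 0.77/0.06 = 77/6.
Target posterior odds = 0.99/0.01 = 99.
Require (77/6)ⁿ ≥ 99 ÷ (1/3) = 297.
(77/6)² = 5929/36 falls short of 297 but (77/6)³ = 456533/216 reaches it, so n = 3.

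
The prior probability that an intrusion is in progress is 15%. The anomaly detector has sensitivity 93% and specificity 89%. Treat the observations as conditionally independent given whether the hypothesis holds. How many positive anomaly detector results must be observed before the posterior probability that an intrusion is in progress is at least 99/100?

3

Prior odds: 0.15 ÷ 0.85 = 3/17.
False-positive rate = 1 − 0.89 = 0.11; likelihood ratio of a positive = 0.93/0.11 = 93/11.
Target posterior odds = 0.99/0.01 = 99.
Require (93/11)ⁿ ≥ 99 ÷ (3/17) = 561.
(93/11)² = 8649/121 falls short of 561 but (93/11)³ = 804357/1331 reaches it, so n = 3.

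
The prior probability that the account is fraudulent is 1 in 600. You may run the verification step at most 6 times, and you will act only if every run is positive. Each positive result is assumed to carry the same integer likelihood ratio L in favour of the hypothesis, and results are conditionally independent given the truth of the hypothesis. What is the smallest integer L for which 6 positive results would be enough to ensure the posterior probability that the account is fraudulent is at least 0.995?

8

Prior odds = (1/600)/(599/600) = 1/599.
Target odds = 0.995/0.005 = 199.
Need L⁶ ≥ 199 ÷ (1/599) = 119201.
7⁶ = 117649 < 119201 ≤ 262144 = 8⁶, so L = 8.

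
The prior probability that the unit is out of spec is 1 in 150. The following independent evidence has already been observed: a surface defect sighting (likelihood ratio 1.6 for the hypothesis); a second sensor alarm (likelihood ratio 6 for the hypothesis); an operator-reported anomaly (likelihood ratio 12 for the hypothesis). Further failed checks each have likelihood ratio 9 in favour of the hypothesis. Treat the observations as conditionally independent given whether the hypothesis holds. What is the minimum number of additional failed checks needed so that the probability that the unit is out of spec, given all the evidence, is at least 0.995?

3

Prior odds = (1/150)/(149/150) = 1/149.
Combined Bayes factor of the evidence already in hand = 1.6 × 6 × 12 = 115.2.
Odds after that evidence = (1/149) × 115.2 = 576/745.
Target odds = 0.995/0.005 = 199.
Need 9ⁿ ≥ 199 ÷ (576/745) = 148255/576.
9² = 81 falls short of 148255/576 but 9³ = 729 reaches it, so n = 3.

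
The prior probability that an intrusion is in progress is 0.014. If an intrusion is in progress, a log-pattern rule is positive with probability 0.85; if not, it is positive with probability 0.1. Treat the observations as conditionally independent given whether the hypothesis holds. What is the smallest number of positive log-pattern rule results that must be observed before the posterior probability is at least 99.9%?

6

Prior odds = 0.014/0.986 = 7/493.
Likelihood ratio of a positive = 0.85/0.1 = 8.5.
Target odds: 0.999 ÷ 0.001 = 999.
Require 8.5ⁿ ≥ 999 ÷ (7/493) = 492507/7.
8.5⁵ = 44370.53125 falls short of 492507/7 but 8.5⁶ = 24137569/64 reaches it, so n = 6.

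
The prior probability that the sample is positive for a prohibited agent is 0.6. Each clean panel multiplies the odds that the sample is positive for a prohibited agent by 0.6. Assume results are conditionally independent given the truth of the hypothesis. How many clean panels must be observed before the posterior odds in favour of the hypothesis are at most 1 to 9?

Prior odds = 0.6/0.4 = 1.5.
Likelihood ratio per clean panel = 0.6.
Target odds = 1/9.
Require 0.6ⁿ ≤ 1/9 ÷ 1.5 = 2/27.
0.6⁵ = 0.07776 is still above 2/27 but 0.6⁶ = 729/15625 is at or below it, so n = 6.

6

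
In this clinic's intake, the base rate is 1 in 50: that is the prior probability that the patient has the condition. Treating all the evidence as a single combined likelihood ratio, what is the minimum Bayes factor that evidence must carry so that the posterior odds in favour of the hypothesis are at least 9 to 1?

Prior odds = 0.02/0.98 = 1/49.
Target odds = 9.
Required Bayes factor = 9 ÷ (1/49) = 441.

441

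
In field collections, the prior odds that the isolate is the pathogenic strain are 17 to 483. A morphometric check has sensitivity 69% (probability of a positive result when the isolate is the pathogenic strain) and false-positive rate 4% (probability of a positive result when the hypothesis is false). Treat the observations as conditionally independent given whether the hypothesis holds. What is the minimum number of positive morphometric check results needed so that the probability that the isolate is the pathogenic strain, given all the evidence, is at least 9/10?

2

Prior odds = 17/483.
Likelihood ratio of a positive result = 0.69/0.04 = 17.25.
Target posterior odds = 0.9/0.1 = 9.
Require 17.25ⁿ ≥ 9 ÷ (17/483) = 4347/17.
17.25¹ = 17.25 falls short of 4347/17 but 17.25² = 297.5625 reaches it, so n = 2.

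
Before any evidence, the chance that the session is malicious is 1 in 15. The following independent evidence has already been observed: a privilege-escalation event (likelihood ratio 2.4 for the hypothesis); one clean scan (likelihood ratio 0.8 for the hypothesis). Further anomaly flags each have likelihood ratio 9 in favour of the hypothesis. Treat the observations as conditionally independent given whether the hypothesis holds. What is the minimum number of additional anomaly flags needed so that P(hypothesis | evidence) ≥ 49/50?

Prior odds = (1/15)/(14/15) = 1/14.
Combined Bayes factor of the evidence already in hand = 2.4 × 0.8 = 1.92.
Odds after that evidence = (1/14) × 1.92 = 24/175.
Target odds = 0.98/0.02 = 49.
Need 9ⁿ ≥ 49 ÷ (24/175) = 8575/24.
9² = 81 falls short of 8575/24 but 9³ = 729 reaches it, so n = 3.

3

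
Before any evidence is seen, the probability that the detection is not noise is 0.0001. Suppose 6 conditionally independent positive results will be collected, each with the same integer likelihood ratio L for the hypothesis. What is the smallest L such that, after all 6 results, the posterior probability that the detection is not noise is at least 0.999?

Prior odds = 0.0001/0.9999 = 1/9999.
Target odds = 0.999/0.001 = 999.
Need L⁶ ≥ 999 ÷ (1/9999) = 9989001.
14⁶ = 7529536 < 9989001 ≤ 11390625 = 15⁶, so L = 15.

15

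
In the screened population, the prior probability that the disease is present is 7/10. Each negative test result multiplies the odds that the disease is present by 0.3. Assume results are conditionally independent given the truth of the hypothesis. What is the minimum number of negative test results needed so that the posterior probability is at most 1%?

5

Prior odds: 0.7 ÷ 0.3 = 7/3.
Likelihood ratio per negative test result = 0.3.
Target odds: 0.01 ÷ 0.99 = 1/99.
Need (7/3) × 0.3ⁿ ≤ 1/99, i.e. 0.3ⁿ ≤ 1/231.
0.3⁴ = 0.0081 is still above 1/231 but 0.3⁵ = 243/100000 is at or below it, so n = 5.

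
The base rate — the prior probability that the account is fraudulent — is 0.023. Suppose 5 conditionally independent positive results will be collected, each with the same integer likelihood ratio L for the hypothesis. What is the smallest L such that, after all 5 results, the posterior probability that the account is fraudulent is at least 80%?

3

Prior odds = 0.023/0.977 = 23/977.
Target odds = 0.8/0.2 = 4.
Need L⁵ ≥ 4 ÷ (23/977) = 3908/23.
2⁵ = 32 < 3908/23 ≤ 243 = 3⁵, so L = 3.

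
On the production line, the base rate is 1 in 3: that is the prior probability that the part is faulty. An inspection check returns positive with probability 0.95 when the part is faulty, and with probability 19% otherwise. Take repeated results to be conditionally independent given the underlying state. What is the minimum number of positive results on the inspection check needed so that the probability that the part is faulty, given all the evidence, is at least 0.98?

3

Prior odds = (1/3)/(2/3) = 0.5.
Likelihood ratio of a positive result = 0.95/0.19 = 5.
Target odds: 0.98 ÷ 0.02 = 49.
Require 5ⁿ ≥ 49 ÷ 0.5 = 98.
5² = 25 falls short of 98 but 5³ = 125 reaches it, so n = 3.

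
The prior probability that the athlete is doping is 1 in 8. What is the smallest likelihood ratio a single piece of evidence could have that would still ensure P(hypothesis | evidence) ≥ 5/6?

35

Prior odds = 0.125/0.875 = 1/7.
Target odds = (5/6)/(1/6) = 5.
Required Bayes factor = 5 ÷ (1/7) = 35.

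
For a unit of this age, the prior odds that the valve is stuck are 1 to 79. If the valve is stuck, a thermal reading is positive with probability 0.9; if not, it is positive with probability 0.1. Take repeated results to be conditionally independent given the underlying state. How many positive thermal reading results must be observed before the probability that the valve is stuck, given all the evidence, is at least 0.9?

3

Prior odds = 1/79.
Likelihood ratio of a positive = 0.9/0.1 = 9.
Target odds: 0.9 ÷ 0.1 = 9.
Need (1/79) × 9ⁿ ≥ 9, i.e. 9ⁿ ≥ 711.
9² = 81 falls short of 711 but 9³ = 729 reaches it, so n = 3.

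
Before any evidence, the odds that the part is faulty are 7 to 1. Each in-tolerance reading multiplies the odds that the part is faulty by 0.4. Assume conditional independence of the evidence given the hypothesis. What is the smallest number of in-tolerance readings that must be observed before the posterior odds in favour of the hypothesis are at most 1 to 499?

9

Prior odds = 7.
Likelihood ratio per in-tolerance reading = 0.4.
Target odds = 1/499.
Need 7 × 0.4ⁿ ≤ 1/499, i.e. 0.4ⁿ ≤ 1/3493.
0.4⁸ = 256/390625 is still above 1/3493 but 0.4⁹ = 512/1953125 is at or below it, so n = 9.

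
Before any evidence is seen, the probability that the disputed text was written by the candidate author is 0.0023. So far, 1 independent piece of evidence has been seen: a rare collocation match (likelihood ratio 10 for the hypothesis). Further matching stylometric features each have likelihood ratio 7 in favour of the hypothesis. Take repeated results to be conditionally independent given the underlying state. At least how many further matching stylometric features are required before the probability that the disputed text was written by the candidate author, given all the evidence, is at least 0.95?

Prior odds = 0.0023/0.9977 = 23/9977.
Bayes factor of the evidence already in hand = 10.
Odds after that evidence = (23/9977) × 10 = 230/9977.
Target odds = 0.95/0.05 = 19.
Need 7ⁿ ≥ 19 ÷ (230/9977) = 189563/230.
7³ = 343 falls short of 189563/230 but 7⁴ = 2401 reaches it, so n = 4.

4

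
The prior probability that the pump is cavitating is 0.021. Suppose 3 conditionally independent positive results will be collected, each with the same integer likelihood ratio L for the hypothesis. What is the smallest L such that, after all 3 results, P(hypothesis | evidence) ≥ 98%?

Prior odds = 0.021/0.979 = 21/979.
Target odds = 0.98/0.02 = 49.
Need L³ ≥ 49 ÷ (21/979) = 6853/3.
13³ = 2197 < 6853/3 ≤ 2744 = 14³, so L = 14.

14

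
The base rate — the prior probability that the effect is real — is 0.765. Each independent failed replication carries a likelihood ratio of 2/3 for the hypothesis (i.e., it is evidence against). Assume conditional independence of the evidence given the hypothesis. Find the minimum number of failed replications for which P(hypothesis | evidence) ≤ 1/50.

13

Prior odds: 0.765 ÷ 0.235 = 153/47.
Likelihood ratio per failed replication = 2/3.
Target odds: 0.02 ÷ 0.98 = 1/49.
Require (2/3)ⁿ ≤ 1/49 ÷ (153/47) = 47/7497.
(2/3)¹² = 4096/531441 is still above 47/7497 but (2/3)¹³ = 8192/1594323 is at or below it, so n = 13.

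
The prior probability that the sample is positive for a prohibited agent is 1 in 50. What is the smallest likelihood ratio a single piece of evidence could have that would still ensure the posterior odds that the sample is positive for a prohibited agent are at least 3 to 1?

Prior odds = 0.02/0.98 = 1/49.
Target odds = 3.
Required Bayes factor = 3 ÷ (1/49) = 147.

147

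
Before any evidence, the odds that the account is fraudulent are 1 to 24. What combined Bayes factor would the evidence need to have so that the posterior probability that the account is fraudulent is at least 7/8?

Prior odds = 1/24.
Target odds = 0.875/0.125 = 7.
Required Bayes factor = 7 ÷ (1/24) = 168.

168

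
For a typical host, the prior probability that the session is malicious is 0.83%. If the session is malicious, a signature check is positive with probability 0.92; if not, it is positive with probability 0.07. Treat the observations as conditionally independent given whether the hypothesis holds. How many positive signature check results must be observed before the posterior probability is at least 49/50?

4

Prior odds = 0.0083/0.9917 = 83/9917.
Likelihood ratio of a positive = 0.92/0.07 = 92/7.
Target odds: 0.98 ÷ 0.02 = 49.
Need (83/9917) × (92/7)ⁿ ≥ 49, i.e. (92/7)ⁿ ≥ 485933/83.
(92/7)³ = 778688/343 falls short of 485933/83 but (92/7)⁴ = 71639296/2401 reaches it, so n = 4.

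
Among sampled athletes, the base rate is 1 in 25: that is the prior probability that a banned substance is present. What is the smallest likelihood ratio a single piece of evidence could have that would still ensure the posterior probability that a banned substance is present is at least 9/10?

Prior odds = 0.04/0.96 = 1/24.
Target odds = 0.9/0.1 = 9.
Required Bayes factor = 9 ÷ (1/24) = 216.

216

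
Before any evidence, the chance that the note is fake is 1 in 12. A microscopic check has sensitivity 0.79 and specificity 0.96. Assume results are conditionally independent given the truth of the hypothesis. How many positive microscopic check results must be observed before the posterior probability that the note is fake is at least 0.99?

Prior odds: (1/12) ÷ (11/12) = 1/11.
False-positive rate = 1 − 0.96 = 0.04; likelihood ratio of a positive = 0.79/0.04 = 19.75.
Target posterior odds = 0.99/0.01 = 99.
Require 19.75ⁿ ≥ 99 ÷ (1/11) = 1089.
19.75² = 390.0625 falls short of 1089 but 19.75³ = 7703.734375 reaches it, so n = 3.

3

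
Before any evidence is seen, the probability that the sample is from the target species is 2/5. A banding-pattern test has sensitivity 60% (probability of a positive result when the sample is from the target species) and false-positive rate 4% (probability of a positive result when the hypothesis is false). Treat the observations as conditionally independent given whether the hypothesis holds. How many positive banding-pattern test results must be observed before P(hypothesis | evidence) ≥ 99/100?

Prior odds = 0.4/0.6 = 2/3.
Likelihood ratio of a positive result = 0.6/0.04 = 15.
Target odds: 0.99 ÷ 0.01 = 99.
Require 15ⁿ ≥ 99 ÷ (2/3) = 148.5.
15¹ = 15 falls short of 148.5 but 15² = 225 reaches it, so n = 2.

2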